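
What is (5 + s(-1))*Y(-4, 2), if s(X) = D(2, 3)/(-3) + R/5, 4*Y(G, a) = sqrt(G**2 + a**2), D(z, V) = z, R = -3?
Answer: 28*sqrt(5)/15 ≈ 4.1740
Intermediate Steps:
Y(G, a) = sqrt(G**2 + a**2)/4
s(X) = -19/15 (s(X) = 2/(-3) - 3/5 = 2*(-1/3) - 3*1/5 = -2/3 - 3/5 = -19/15)
(5 + s(-1))*Y(-4, 2) = (5 - 19/15)*(sqrt((-4)**2 + 2**2)/4) = 56*(sqrt(16 + 4)/4)/15 = 56*(sqrt(20)/4)/15 = 56*((2*sqrt(5))/4)/15 = 56*(sqrt(5)/2)/15 = 28*sqrt(5)/15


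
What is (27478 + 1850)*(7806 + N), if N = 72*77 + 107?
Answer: 394666896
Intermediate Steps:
N = 5651 (N = 5544 + 107 = 5651)
(27478 + 1850)*(7806 + N) = (27478 + 1850)*(7806 + 5651) = 29328*13457 = 394666896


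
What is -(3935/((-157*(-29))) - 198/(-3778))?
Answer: -7883962/8600617 ≈ -0.91667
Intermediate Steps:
-(3935/((-157*(-29))) - 198/(-3778)) = -(3935/4553 - 198*(-1/3778)) = -(3935*(1/4553) + 99/1889) = -(3935/4553 + 99/1889) = -1*7883962/8600617 = -7883962/8600617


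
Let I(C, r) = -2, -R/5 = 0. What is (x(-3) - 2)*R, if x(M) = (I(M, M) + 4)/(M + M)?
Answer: 0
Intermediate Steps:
R = 0 (R = -5*0 = 0)
x(M) = 1/M (x(M) = (-2 + 4)/(M + M) = 2/((2*M)) = 2*(1/(2*M)) = 1/M)
(x(-3) - 2)*R = (1/(-3) - 2)*0 = (-1/3 - 2)*0 = -7/3*0 = 0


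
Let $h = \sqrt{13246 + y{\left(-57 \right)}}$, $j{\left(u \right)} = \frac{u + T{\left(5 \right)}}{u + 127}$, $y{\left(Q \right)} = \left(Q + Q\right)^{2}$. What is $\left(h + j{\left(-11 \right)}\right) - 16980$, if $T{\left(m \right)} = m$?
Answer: $- \frac{984843}{58} + \sqrt{26242} \approx -16818.0$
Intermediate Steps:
$y{\left(Q \right)} = 4 Q^{2}$ ($y{\left(Q \right)} = \left(2 Q\right)^{2} = 4 Q^{2}$)
$j{\left(u \right)} = \frac{5 + u}{127 + u}$ ($j{\left(u \right)} = \frac{u + 5}{u + 127} = \frac{5 + u}{127 + u}$)
$h = \sqrt{26242}$ ($h = \sqrt{13246 + 4 \left(-57\right)^{2}} = \sqrt{13246 + 4 \cdot 3249} = \sqrt{13246 + 12996} = \sqrt{26242} \approx 161.99$)
$\left(h + j{\left(-11 \right)}\right) - 16980 = \left(\sqrt{26242} + \frac{5 - 11}{127 - 11}\right) - 16980 = \left(\sqrt{26242} + \frac{1}{116} \left(-6\right)\right) - 16980 = \left(\sqrt{26242} - \frac{3}{58}\right) - 16980 = \left(- \frac{3}{58} + \sqrt{26242}\right) - 16980 = - \frac{984843}{58} + \sqrt{26242}$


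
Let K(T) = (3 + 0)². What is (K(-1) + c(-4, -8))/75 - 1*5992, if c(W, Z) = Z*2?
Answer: -449407/75 ≈ -5992.1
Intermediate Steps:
c(W, Z) = 2*Z
K(T) = 9 (K(T) = 3² = 9)
(K(-1) + c(-4, -8))/75 - 1*5992 = (9 + 2*(-8))/75 - 1*5992 = (9 - 16)/75 - 5992 = (1/75)*(-7) - 5992 = -7/75 - 5992 = -449407/75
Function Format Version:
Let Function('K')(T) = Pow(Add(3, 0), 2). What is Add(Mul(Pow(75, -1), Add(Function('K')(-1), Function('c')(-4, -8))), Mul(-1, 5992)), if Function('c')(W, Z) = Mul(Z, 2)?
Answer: Rational(-449407, 75) ≈ -5992.1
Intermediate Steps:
Function('c')(W, Z) = Mul(2, Z)
Function('K')(T) = 9 (Function('K')(T) = Pow(3, 2) = 9)
Add(Mul(Pow(75, -1), Add(Function('K')(-1), Function('c')(-4, -8))), Mul(-1, 5992)) = Add(Mul(Pow(75, -1), Add(9, Mul(2, -8))), Mul(-1, 5992)) = Add(Mul(Rational(1, 75), Add(9, -16)), -5992) = Add(Mul(Rational(1, 75), -7), -5992) = Add(Rational(-7, 75), -5992) = Rational(-449407, 75)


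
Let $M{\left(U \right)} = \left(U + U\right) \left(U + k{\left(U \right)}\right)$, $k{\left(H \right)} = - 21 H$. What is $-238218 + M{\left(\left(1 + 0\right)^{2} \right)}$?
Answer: $-238258$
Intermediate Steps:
$M{\left(U \right)} = - 40 U^{2}$ ($M{\left(U \right)} = \left(U + U\right) \left(U - 21 U\right) = 2 U \left(- 20 U\right) = - 40 U^{2}$)
$-238218 + M{\left(\left(1 + 0\right)^{2} \right)} = -238218 - 40 \left(\left(1 + 0\right)^{2}\right)^{2} = -238218 - 40 \left(1^{2}\right)^{2} = -238218 - 40 \cdot 1^{2} = -238218 - 40 = -238258$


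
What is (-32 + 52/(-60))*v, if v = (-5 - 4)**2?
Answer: -13311/5 ≈ -2662.2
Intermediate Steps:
v = 81 (v = (-9)**2 = 81)
(-32 + 52/(-60))*v = (-32 + 52/(-60))*81 = (-32 + 52*(-1/60))*81 = (-32 - 13/15)*81 = -493/15*81 = -13311/5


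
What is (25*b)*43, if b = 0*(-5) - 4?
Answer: -4300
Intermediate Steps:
b = -4 (b = 0 - 4 = -4)
(25*b)*43 = (25*(-4))*43 = -100*43 = -4300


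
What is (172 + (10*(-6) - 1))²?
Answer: 12321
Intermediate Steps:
(172 + (10*(-6) - 1))² = (172 + (-60 - 1))² = (172 - 61)² = 111² = 12321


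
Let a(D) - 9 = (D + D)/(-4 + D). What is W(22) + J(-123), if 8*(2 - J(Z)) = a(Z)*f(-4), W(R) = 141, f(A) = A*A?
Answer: 15383/127 ≈ 121.13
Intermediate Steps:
f(A) = A²
a(D) = 9 + 2*D/(-4 + D) (a(D) = 9 + (D + D)/(-4 + D) = 9 + (2*D)/(-4 + D) = 9 + 2*D/(-4 + D))
J(Z) = 2 - 2*(-36 + 11*Z)/(-4 + Z) (J(Z) = 2 - (-36 + 11*Z)/(-4 + Z)*(-4)²/8 = 2 - (-36 + 11*Z)/(-4 + Z)*16/8 = 2 - 2*(-36 + 11*Z)/(-4 + Z))
W(22) + J(-123) = 141 + 4*(16 - 5*(-123))/(-4 - 123) = 141 + 4*(16 + 615)/(-127) = 141 + 4*(-1/127)*631 = 141 - 2524/127 = 15383/127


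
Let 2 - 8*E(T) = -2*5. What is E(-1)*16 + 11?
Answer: 35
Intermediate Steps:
E(T) = 3/2 (E(T) = 1/4 - (-1)*5/4 = 1/4 - 1/8*(-10) = 1/4 + 5/4 = 3/2)
E(-1)*16 + 11 = (3/2)*16 + 11 = 24 + 11 = 35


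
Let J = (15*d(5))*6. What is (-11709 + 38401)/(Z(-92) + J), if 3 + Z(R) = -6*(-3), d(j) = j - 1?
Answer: 26692/375 ≈ 71.179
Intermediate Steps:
d(j) = -1 + j
Z(R) = 15 (Z(R) = -3 - 6*(-3) = -3 + 18 = 15)
J = 360 (J = (15*(-1 + 5))*6 = (15*4)*6 = 60*6 = 360)
(-11709 + 38401)/(Z(-92) + J) = (-11709 + 38401)/(15 + 360) = 26692/375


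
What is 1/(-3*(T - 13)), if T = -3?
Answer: 1/48 ≈ 0.020833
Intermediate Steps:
1/(-3*(T - 13)) = 1/(-3*(-3 - 13)) = 1/(-3*(-16)) = 1/48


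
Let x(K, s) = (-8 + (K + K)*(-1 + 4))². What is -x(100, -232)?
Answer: -350464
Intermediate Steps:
x(K, s) = (-8 + 6*K)² (x(K, s) = (-8 + (2*K)*3)² = (-8 + 6*K)²)
-x(100, -232) = -4*(-4 + 3*100)² = -4*(-4 + 300)² = -4*296² = -4*87616 = -1*350464 = -350464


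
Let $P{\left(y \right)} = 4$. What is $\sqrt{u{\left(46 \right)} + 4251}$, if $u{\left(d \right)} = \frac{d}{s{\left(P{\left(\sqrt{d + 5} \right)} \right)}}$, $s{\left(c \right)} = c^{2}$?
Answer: $\frac{\sqrt{68062}}{4} \approx 65.222$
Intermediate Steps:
$u{\left(d \right)} = \frac{d}{16}$ ($u{\left(d \right)} = \frac{d}{4^{2}} = \frac{d}{16}$)
$\sqrt{u{\left(46 \right)} + 4251} = \sqrt{\frac{1}{16} \cdot 46 + 4251} = \sqrt{\frac{23}{8} + 4251} = \sqrt{\frac{34031}{8}} = \frac{\sqrt{68062}}{4}$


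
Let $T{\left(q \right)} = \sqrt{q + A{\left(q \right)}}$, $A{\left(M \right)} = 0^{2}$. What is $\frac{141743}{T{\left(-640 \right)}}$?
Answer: $- \frac{141743 i \sqrt{10}}{80} \approx - 5602.9 i$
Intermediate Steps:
$A{\left(M \right)} = 0$
$T{\left(q \right)} = \sqrt{q}$ ($T{\left(q \right)} = \sqrt{q + 0} = \sqrt{q}$)
$\frac{141743}{T{\left(-640 \right)}} = \frac{141743}{\sqrt{-640}} = \frac{141743}{8 i \sqrt{10}} = 141743 \left(- \frac{i \sqrt{10}}{80}\right) = - \frac{141743 i \sqrt{10}}{80}$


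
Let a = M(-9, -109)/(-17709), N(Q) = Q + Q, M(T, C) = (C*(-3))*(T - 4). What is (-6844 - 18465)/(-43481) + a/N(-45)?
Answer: 13384299853/23100150870 ≈ 0.57940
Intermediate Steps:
M(T, C) = -3*C*(-4 + T) (M(T, C) = (-3*C)*(-4 + T) = -3*C*(-4 + T))
N(Q) = 2*Q
a = 1417/5903 (a = (3*(-109)*(4 - 1*(-9)))/(-17709) = (3*(-109)*(4 + 9))*(-1/17709) = (3*(-109)*13)*(-1/17709) = -4251*(-1/17709) = 1417/5903 ≈ 0.24005)
(-6844 - 18465)/(-43481) + a/N(-45) = (-6844 - 18465)/(-43481) + 1417/(5903*((2*(-45)))) = -25309*(-1/43481) + (1417/5903)/(-90) = 25309/43481 + (1417/5903)*(-1/90) = 25309/43481 - 1417/531270 = 13384299853/23100150870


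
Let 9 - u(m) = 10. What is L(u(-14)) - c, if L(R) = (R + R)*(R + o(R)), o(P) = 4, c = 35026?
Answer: -35032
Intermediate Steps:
u(m) = -1 (u(m) = 9 - 1*10 = 9 - 10 = -1)
L(R) = 2*R*(4 + R) (L(R) = (R + R)*(R + 4) = (2*R)*(4 + R) = 2*R*(4 + R))
L(u(-14)) - c = 2*(-1)*(4 - 1) - 1*35026 = 2*(-1)*3 - 35026 = -6 - 35026 = -35032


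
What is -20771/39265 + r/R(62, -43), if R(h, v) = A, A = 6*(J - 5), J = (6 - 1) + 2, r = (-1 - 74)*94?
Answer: -46177917/78530 ≈ -588.03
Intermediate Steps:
r = -7050 (r = -75*94 = -7050)
J = 7 (J = 5 + 2 = 7)
A = 12 (A = 6*(7 - 5) = 6*2 = 12)
R(h, v) = 12
-20771/39265 + r/R(62, -43) = -20771/39265 - 7050/12 = -20771*1/39265 - 7050*1/12 = -20771/39265 - 1175/2 = -46177917/78530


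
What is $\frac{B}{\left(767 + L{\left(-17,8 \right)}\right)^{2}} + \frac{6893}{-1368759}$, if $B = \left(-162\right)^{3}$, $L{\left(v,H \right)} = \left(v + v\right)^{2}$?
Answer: $- \frac{649423004261}{562397066679} \approx -1.1547$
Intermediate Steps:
$L{\left(v,H \right)} = 4 v^{2}$ ($L{\left(v,H \right)} = \left(2 v\right)^{2} = 4 v^{2}$)
$B = -4251528$
$\frac{B}{\left(767 + L{\left(-17,8 \right)}\right)^{2}} + \frac{6893}{-1368759} = - \frac{4251528}{\left(767 + 4 \left(-17\right)^{2}\right)^{2}} + \frac{6893}{-1368759} = - \frac{4251528}{\left(767 + 4 \cdot 289\right)^{2}} + 6893 \left(- \frac{1}{1368759}\right) = - \frac{4251528}{\left(767 + 1156\right)^{2}} - \frac{6893}{1368759} = - \frac{4251528}{1923^{2}} - \frac{6893}{1368759} = - \frac{4251528}{3697929} - \frac{6893}{1368759} = \left(-4251528\right) \frac{1}{3697929} - \frac{6893}{1368759} = - \frac{472392}{410881} - \frac{6893}{1368759} = - \frac{649423004261}{562397066679}$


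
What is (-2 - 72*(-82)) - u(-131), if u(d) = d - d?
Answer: 5902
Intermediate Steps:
u(d) = 0
(-2 - 72*(-82)) - u(-131) = (-2 - 72*(-82)) - 1*0 = (-2 + 5904) + 0 = 5902 + 0 = 5902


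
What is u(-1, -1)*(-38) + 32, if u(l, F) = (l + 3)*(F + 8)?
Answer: -500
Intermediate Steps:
u(l, F) = (3 + l)*(8 + F)
u(-1, -1)*(-38) + 32 = (24 + 3*(-1) + 8*(-1) - 1*(-1))*(-38) + 32 = (24 - 3 - 8 + 1)*(-38) + 32 = 14*(-38) + 32 = -532 + 32 = -500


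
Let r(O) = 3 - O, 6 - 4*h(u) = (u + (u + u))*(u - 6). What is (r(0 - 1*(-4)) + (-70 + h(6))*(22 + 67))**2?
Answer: 148718025/4 ≈ 3.7180e+7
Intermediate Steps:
h(u) = 3/2 - 3*u*(-6 + u)/4 (h(u) = 3/2 - (u + (u + u))*(u - 6)/4 = 3/2 - (u + 2*u)*(-6 + u)/4 = 3/2 - 3*u*(-6 + u)/4)
(r(0 - 1*(-4)) + (-70 + h(6))*(22 + 67))**2 = ((3 - (0 - 1*(-4))) + (-70 + (3/2 - 3/4*6**2 + (9/2)*6))*(22 + 67))**2 = ((3 - (0 + 4)) + (-70 + (3/2 - 3/4*36 + 27))*89)**2 = ((3 - 1*4) + (-70 + (3/2 - 27 + 27))*89)**2 = ((3 - 4) + (-70 + 3/2)*89)**2 = (-1 - 137/2*89)**2 = (-1 - 12193/2)**2 = (-12195/2)**2 = 148718025/4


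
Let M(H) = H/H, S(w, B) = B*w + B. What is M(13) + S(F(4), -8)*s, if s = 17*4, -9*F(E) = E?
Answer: -2711/9 ≈ -301.22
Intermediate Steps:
F(E) = -E/9
S(w, B) = B + B*w
s = 68
M(H) = 1
M(13) + S(F(4), -8)*s = 1 - 8*(1 - ⅑*4)*68 = 1 - 8*(1 - 4/9)*68 = 1 - 8*5/9*68 = 1 - 40/9*68 = 1 - 2720/9 = -2711/9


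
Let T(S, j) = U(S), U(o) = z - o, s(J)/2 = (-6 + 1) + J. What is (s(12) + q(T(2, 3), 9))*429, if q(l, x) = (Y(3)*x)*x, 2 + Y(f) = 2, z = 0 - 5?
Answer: 6006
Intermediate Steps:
z = -5
Y(f) = 0 (Y(f) = -2 + 2 = 0)
s(J) = -10 + 2*J (s(J) = 2*((-6 + 1) + J) = 2*(-5 + J) = -10 + 2*J)
U(o) = -5 - o
T(S, j) = -5 - S
q(l, x) = 0 (q(l, x) = (0*x)*x = 0*x = 0)
(s(12) + q(T(2, 3), 9))*429 = ((-10 + 2*12) + 0)*429 = ((-10 + 24) + 0)*429 = (14 + 0)*429 = 14*429 = 6006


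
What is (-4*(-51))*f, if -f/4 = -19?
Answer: 15504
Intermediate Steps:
f = 76 (f = -4*(-19) = 76)
(-4*(-51))*f = -4*(-51)*76 = 204*76 = 15504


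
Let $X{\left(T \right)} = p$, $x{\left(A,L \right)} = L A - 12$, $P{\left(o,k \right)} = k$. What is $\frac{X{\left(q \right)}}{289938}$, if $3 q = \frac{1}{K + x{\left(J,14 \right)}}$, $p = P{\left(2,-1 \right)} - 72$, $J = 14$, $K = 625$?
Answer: $- \frac{73}{289938} \approx -0.00025178$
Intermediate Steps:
$x{\left(A,L \right)} = -12 + A L$ ($x{\left(A,L \right)} = A L - 12 = -12 + A L$)
$p = -73$ ($p = -1 - 72 = -73$)
$q = \frac{1}{2427}$ ($q = \frac{1}{3 \left(625 + \left(-12 + 14 \cdot 14\right)\right)} = \frac{1}{3 \left(625 + \left(-12 + 196\right)\right)} = \frac{1}{3 \left(625 + 184\right)} = \frac{1}{3 \cdot 809} = \frac{1}{3} \cdot \frac{1}{809} = \frac{1}{2427} \approx 0.00041203$)
$X{\left(T \right)} = -73$
$\frac{X{\left(q \right)}}{289938} = - \frac{73}{289938}$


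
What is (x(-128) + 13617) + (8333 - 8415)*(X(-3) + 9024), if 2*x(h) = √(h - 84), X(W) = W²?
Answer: -727089 + I*√53 ≈ -7.2709e+5 + 7.2801*I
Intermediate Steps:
x(h) = √(-84 + h)/2 (x(h) = √(h - 84)/2 = √(-84 + h)/2)
(x(-128) + 13617) + (8333 - 8415)*(X(-3) + 9024) = (√(-84 - 128)/2 + 13617) + (8333 - 8415)*((-3)² + 9024) = (√(-212)/2 + 13617) - 82*(9 + 9024) = ((2*I*√53)/2 + 13617) - 82*9033 = (I*√53 + 13617) - 740706 = (13617 + I*√53) - 740706 = -727089 + I*√53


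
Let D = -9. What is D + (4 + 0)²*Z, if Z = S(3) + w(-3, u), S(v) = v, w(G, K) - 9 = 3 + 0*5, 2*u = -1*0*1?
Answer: 231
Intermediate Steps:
u = 0 (u = (-1*0*1)/2 = (0*1)/2 = (½)*0 = 0)
w(G, K) = 12 (w(G, K) = 9 + (3 + 0*5) = 9 + (3 + 0) = 9 + 3 = 12)
Z = 15 (Z = 3 + 12 = 15)
D + (4 + 0)²*Z = -9 + (4 + 0)²*15 = -9 + 4²*15 = -9 + 16*15 = -9 + 240 = 231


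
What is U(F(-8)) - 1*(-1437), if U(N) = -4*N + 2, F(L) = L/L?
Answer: 1435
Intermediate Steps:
F(L) = 1
U(N) = 2 - 4*N
U(F(-8)) - 1*(-1437) = (2 - 4*1) - 1*(-1437) = (2 - 4) + 1437 = -2 + 1437 = 1435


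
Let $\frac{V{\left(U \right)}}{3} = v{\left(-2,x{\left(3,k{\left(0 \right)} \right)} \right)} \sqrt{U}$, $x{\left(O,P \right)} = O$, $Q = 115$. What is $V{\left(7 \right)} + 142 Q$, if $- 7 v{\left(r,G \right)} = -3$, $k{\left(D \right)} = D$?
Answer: $16330 + \frac{9 \sqrt{7}}{7} \approx 16333.0$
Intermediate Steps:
$v{\left(r,G \right)} = \frac{3}{7}$ ($v{\left(r,G \right)} = \left(- \frac{1}{7}\right) \left(-3\right) = \frac{3}{7}$)
$V{\left(U \right)} = \frac{9 \sqrt{U}}{7}$ ($V{\left(U \right)} = 3 \frac{3 \sqrt{U}}{7} = \frac{9 \sqrt{U}}{7}$)
$V{\left(7 \right)} + 142 Q = \frac{9 \sqrt{7}}{7} + 142 \cdot 115 = \frac{9 \sqrt{7}}{7} + 16330 = 16330 + \frac{9 \sqrt{7}}{7}$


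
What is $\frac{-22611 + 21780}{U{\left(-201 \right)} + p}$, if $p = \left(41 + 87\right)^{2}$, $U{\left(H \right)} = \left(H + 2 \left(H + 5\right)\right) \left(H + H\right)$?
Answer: $- \frac{831}{254770} \approx -0.0032618$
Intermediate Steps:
$U{\left(H \right)} = 2 H \left(10 + 3 H\right)$ ($U{\left(H \right)} = \left(H + 2 \left(5 + H\right)\right) 2 H = \left(H + \left(10 + 2 H\right)\right) 2 H = \left(10 + 3 H\right) 2 H = 2 H \left(10 + 3 H\right)$)
$p = 16384$ ($p = 128^{2} = 16384$)
$\frac{-22611 + 21780}{U{\left(-201 \right)} + p} = \frac{-22611 + 21780}{2 \left(-201\right) \left(10 + 3 \left(-201\right)\right) + 16384} = - \frac{831}{2 \left(-201\right) \left(10 - 603\right) + 16384} = - \frac{831}{2 \left(-201\right) \left(-593\right) + 16384} = - \frac{831}{238386 + 16384} = - \frac{831}{254770}$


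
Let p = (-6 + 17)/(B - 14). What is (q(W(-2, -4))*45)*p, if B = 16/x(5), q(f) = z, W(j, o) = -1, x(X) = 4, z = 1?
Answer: -99/2 ≈ -49.500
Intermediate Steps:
q(f) = 1
B = 4 (B = 16/4 = 16*(1/4) = 4)
p = -11/10 (p = (-6 + 17)/(4 - 14) = 11/(-10) = 11*(-1/10) = -11/10 ≈ -1.1000)
(q(W(-2, -4))*45)*p = (1*45)*(-11/10) = 45*(-11/10) = -99/2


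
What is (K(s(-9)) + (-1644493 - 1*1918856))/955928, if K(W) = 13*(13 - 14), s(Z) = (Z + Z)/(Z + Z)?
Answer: -1781681/477964 ≈ -3.7276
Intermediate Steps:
s(Z) = 1 (s(Z) = (2*Z)/((2*Z)) = (2*Z)*(1/(2*Z)) = 1)
K(W) = -13 (K(W) = 13*(-1) = -13)
(K(s(-9)) + (-1644493 - 1*1918856))/955928 = (-13 + (-1644493 - 1*1918856))/955928 = (-13 + (-1644493 - 1918856))*(1/955928) = (-13 - 3563349)*(1/955928) = -3563362*1/955928 = -1781681/477964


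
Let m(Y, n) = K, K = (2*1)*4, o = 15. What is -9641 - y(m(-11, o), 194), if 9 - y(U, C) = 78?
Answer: -9572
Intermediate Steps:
K = 8 (K = 2*4 = 8)
m(Y, n) = 8
y(U, C) = -69 (y(U, C) = 9 - 1*78 = 9 - 78 = -69)
-9641 - y(m(-11, o), 194) = -9641 - 1*(-69) = -9641 + 69 = -9572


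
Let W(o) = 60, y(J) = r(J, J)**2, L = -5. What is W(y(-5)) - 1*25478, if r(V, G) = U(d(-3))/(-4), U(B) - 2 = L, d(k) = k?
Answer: -25418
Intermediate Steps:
U(B) = -3 (U(B) = 2 - 5 = -3)
r(V, G) = 3/4 (r(V, G) = -3/(-4) = -3*(-1/4) = 3/4)
y(J) = 9/16 (y(J) = (3/4)**2 = 9/16)
W(y(-5)) - 1*25478 = 60 - 1*25478 = 60 - 25478 = -25418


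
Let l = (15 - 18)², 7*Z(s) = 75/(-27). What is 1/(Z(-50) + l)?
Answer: 63/542 ≈ 0.11624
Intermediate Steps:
Z(s) = -25/63 (Z(s) = (75/(-27))/7 = (75*(-1/27))/7 = (⅐)*(-25/9) = -25/63)
l = 9 (l = (-3)² = 9)
1/(Z(-50) + l) = 1/(-25/63 + 9) = 1/(542/63) = 63/542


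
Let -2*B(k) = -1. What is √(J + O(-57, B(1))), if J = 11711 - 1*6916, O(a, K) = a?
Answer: √4738 ≈ 68.833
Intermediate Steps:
B(k) = ½ (B(k) = -½*(-1) = ½)
J = 4795 (J = 11711 - 6916 = 4795)
√(J + O(-57, B(1))) = √(4795 - 57) = √4738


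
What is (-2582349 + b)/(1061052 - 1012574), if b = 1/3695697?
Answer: -4771789726126/89579999583 ≈ -53.268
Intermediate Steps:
b = 1/3695697 ≈ 2.7059e-7
(-2582349 + b)/(1061052 - 1012574) = (-2582349 + 1/3695697)/(1061052 - 1012574) = -9543579452252/3695697/48478 = -9543579452252/3695697*1/48478 = -4771789726126/89579999583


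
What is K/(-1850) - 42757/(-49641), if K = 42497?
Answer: -2030493127/91835850 ≈ -22.110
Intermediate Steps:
K/(-1850) - 42757/(-49641) = 42497/(-1850) - 42757/(-49641) = 42497*(-1/1850) - 42757*(-1/49641) = -42497/1850 + 42757/49641 = -2030493127/91835850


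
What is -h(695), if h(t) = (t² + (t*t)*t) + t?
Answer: -336186095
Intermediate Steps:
h(t) = t + t² + t³ (h(t) = (t² + t²*t) + t = (t² + t³) + t = t + t² + t³)
-h(695) = -695*(1 + 695 + 695²) = -695*(1 + 695 + 483025) = -695*483721 = -1*336186095 = -336186095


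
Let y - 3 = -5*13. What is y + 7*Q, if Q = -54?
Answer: -440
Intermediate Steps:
y = -62 (y = 3 - 5*13 = 3 - 65 = -62)
y + 7*Q = -62 + 7*(-54) = -62 - 378 = -440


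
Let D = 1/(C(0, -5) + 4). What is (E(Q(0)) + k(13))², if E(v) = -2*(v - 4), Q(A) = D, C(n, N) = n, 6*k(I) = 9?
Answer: 81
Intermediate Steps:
k(I) = 3/2 (k(I) = (⅙)*9 = 3/2)
D = ¼ (D = 1/(0 + 4) = 1/4 = ¼ ≈ 0.25000)
Q(A) = ¼
E(v) = 8 - 2*v (E(v) = -2*(-4 + v) = 8 - 2*v)
(E(Q(0)) + k(13))² = ((8 - 2*¼) + 3/2)² = ((8 - ½) + 3/2)² = (15/2 + 3/2)² = 9² = 81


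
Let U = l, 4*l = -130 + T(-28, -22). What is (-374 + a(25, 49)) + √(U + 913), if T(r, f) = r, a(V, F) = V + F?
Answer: -300 + √3494/2 ≈ -270.44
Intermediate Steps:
a(V, F) = F + V
l = -79/2 (l = (-130 - 28)/4 = (¼)*(-158) = -79/2 ≈ -39.500)
U = -79/2 ≈ -39.500
(-374 + a(25, 49)) + √(U + 913) = (-374 + (49 + 25)) + √(-79/2 + 913) = (-374 + 74) + √(1747/2) = -300 + √3494/2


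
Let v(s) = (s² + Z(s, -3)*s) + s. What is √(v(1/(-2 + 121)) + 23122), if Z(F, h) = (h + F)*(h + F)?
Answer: √4636762102266/14161 ≈ 152.06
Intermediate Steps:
Z(F, h) = (F + h)² (Z(F, h) = (F + h)*(F + h) = (F + h)²)
v(s) = s + s² + s*(-3 + s)² (v(s) = (s² + (s - 3)²*s) + s = (s² + (-3 + s)²*s) + s = (s² + s*(-3 + s)²) + s = s + s² + s*(-3 + s)²)
√(v(1/(-2 + 121)) + 23122) = √((1 + 1/(-2 + 121) + (-3 + 1/(-2 + 121))²)/(-2 + 121) + 23122) = √((1 + 1/119 + (-3 + 1/119)²)/119 + 23122) = √((1 + 1/119 + (-356/119)²)/119 + 23122) = √((1 + 1/119 + 126736/14161)/119 + 23122) = √((1/119)*(141016/14161) + 23122) = √(141016/1685159 + 23122) = √(38964387414/1685159) = √4636762102266/14161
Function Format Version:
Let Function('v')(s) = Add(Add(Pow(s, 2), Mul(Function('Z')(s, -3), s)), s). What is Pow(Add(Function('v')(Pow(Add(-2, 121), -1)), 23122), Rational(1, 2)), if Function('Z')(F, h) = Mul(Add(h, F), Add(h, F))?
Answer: Mul(Rational(1, 14161), Pow(4636762102266, Rational(1, 2))) ≈ 152.06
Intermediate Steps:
Function('Z')(F, h) = Pow(Add(F, h), 2) (Function('Z')(F, h) = Mul(Add(F, h), Add(F, h)) = Pow(Add(F, h), 2))
Function('v')(s) = Add(s, Pow(s, 2), Mul(s, Pow(Add(-3, s), 2))) (Function('v')(s) = Add(Add(Pow(s, 2), Mul(Pow(Add(s, -3), 2), s)), s) = Add(Add(Pow(s, 2), Mul(Pow(Add(-3, s), 2), s)), s) = Add(Add(Pow(s, 2), Mul(s, Pow(Add(-3, s), 2))), s) = Add(s, Pow(s, 2), Mul(s, Pow(Add(-3, s), 2))))
Pow(Add(Function('v')(Pow(Add(-2, 121), -1)), 23122), Rational(1, 2)) = Pow(Add(Mul(Pow(Add(-2, 121), -1), Add(1, Pow(Add(-2, 121), -1), Pow(Add(-3, Pow(Add(-2, 121), -1)), 2))), 23122), Rational(1, 2)) = Pow(Add(Mul(Pow(119, -1), Add(1, Pow(119, -1), Pow(Add(-3, Pow(119, -1)), 2))), 23122), Rational(1, 2)) = Pow(Add(Mul(Rational(1, 119), Add(1, Rational(1, 119), Pow(Add(-3, Rational(1, 119)), 2))), 23122), Rational(1, 2)) = Pow(Add(Mul(Rational(1, 119), Add(1, Rational(1, 119), Pow(Rational(-356, 119), 2))), 23122), Rational(1, 2)) = Pow(Add(Mul(Rational(1, 119), Add(1, Rational(1, 119), Rational(126736, 14161))), 23122), Rational(1, 2)) = Pow(Add(Mul(Rational(1, 119), Rational(141016, 14161)), 23122), Rational(1, 2)) = Pow(Add(Rational(141016, 1685159), 23122), Rational(1, 2)) = Pow(Rational(38964387414, 1685159), Rational(1, 2)) = Mul(Rational(1, 14161), Pow(4636762102266, Rational(1, 2)))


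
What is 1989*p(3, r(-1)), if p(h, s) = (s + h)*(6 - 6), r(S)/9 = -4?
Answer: 0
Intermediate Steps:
r(S) = -36 (r(S) = 9*(-4) = -36)
p(h, s) = 0 (p(h, s) = (h + s)*0 = 0)
1989*p(3, r(-1)) = 1989*0 = 0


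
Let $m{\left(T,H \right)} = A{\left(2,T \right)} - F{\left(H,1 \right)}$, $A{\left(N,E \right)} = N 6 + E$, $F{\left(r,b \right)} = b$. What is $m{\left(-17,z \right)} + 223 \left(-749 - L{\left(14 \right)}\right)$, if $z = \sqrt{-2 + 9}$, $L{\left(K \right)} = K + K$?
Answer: $-173277$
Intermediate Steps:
$L{\left(K \right)} = 2 K$
$A{\left(N,E \right)} = E + 6 N$ ($A{\left(N,E \right)} = 6 N + E = E + 6 N$)
$z = \sqrt{7} \approx 2.6458$
$m{\left(T,H \right)} = 11 + T$ ($m{\left(T,H \right)} = \left(T + 6 \cdot 2\right) - 1 = \left(T + 12\right) - 1 = \left(12 + T\right) - 1 = 11 + T$)
$m{\left(-17,z \right)} + 223 \left(-749 - L{\left(14 \right)}\right) = \left(11 - 17\right) + 223 \left(-749 - 2 \cdot 14\right) = -6 + 223 \left(-749 - 28\right) = -6 + 223 \left(-777\right) = -6 - 173271 = -173277$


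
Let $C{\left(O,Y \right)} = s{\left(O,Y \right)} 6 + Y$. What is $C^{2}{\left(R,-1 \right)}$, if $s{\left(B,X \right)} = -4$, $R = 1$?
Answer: $625$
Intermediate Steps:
$C{\left(O,Y \right)} = -24 + Y$ ($C{\left(O,Y \right)} = \left(-4\right) 6 + Y = -24 + Y$)
$C^{2}{\left(R,-1 \right)} = \left(-24 - 1\right)^{2} = \left(-25\right)^{2} = 625$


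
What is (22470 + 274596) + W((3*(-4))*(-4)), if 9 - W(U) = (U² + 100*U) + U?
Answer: 289923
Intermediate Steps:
W(U) = 9 - U² - 101*U (W(U) = 9 - ((U² + 100*U) + U) = 9 - (U² + 101*U) = 9 + (-U² - 101*U) = 9 - U² - 101*U)
(22470 + 274596) + W((3*(-4))*(-4)) = (22470 + 274596) + (9 - ((3*(-4))*(-4))² - 101*3*(-4)*(-4)) = 297066 + (9 - (-12*(-4))² - (-1212)*(-4)) = 297066 + (9 - 1*48² - 101*48) = 297066 + (9 - 1*2304 - 4848) = 297066 + (9 - 2304 - 4848) = 297066 - 7143 = 289923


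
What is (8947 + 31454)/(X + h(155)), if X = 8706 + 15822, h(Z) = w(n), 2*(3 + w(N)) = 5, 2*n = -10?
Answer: 80802/49055 ≈ 1.6472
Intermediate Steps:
n = -5 (n = (1/2)*(-10) = -5)
w(N) = -1/2 (w(N) = -3 + (1/2)*5 = -3 + 5/2 = -1/2)
h(Z) = -1/2
X = 24528
(8947 + 31454)/(X + h(155)) = (8947 + 31454)/(24528 - 1/2) = 40401/(49055/2) = 40401*(2/49055) = 80802/49055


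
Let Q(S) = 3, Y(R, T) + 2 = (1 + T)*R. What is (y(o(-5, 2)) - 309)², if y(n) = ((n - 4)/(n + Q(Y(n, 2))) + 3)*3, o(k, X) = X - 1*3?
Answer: 378225/4 ≈ 94556.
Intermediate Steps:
o(k, X) = -3 + X (o(k, X) = X - 3 = -3 + X)
Y(R, T) = -2 + R*(1 + T) (Y(R, T) = -2 + (1 + T)*R = -2 + R*(1 + T))
y(n) = 9 + 3*(-4 + n)/(3 + n) (y(n) = ((n - 4)/(n + 3) + 3)*3 = ((-4 + n)/(3 + n) + 3)*3 = (3 + (-4 + n)/(3 + n))*3 = 9 + 3*(-4 + n)/(3 + n))
(y(o(-5, 2)) - 309)² = (3*(5 + 4*(-3 + 2))/(3 + (-3 + 2)) - 309)² = (3*(5 + 4*(-1))/(3 - 1) - 309)² = (3*(5 - 4)/2 - 309)² = (3*(½)*1 - 309)² = (3/2 - 309)² = (-615/2)² = 378225/4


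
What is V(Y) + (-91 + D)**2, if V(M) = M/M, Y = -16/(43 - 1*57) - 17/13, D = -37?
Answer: 16385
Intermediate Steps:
Y = -15/91 (Y = -16/(43 - 57) - 17*1/13 = -16/(-14) - 17/13 = -16*(-1/14) - 17/13 = 8/7 - 17/13 = -15/91 ≈ -0.16484)
V(M) = 1
V(Y) + (-91 + D)**2 = 1 + (-91 - 37)**2 = 1 + (-128)**2 = 1 + 16384 = 16385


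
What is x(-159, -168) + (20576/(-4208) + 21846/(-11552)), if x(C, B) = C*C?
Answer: 38393763043/1519088 ≈ 25274.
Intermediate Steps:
x(C, B) = C**2
x(-159, -168) + (20576/(-4208) + 21846/(-11552)) = (-159)**2 + (20576/(-4208) + 21846/(-11552)) = 25281 + (20576*(-1/4208) + 21846*(-1/11552)) = 25281 + (-1286/263 - 10923/5776) = 25281 - 10300685/1519088 = 38393763043/1519088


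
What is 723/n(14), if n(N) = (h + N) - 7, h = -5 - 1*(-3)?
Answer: 723/5 ≈ 144.60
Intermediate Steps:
h = -2 (h = -5 + 3 = -2)
n(N) = -9 + N (n(N) = (-2 + N) - 7 = -9 + N)
723/n(14) = 723/(-9 + 14) = 723/5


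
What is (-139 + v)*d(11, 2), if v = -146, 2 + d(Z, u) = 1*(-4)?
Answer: 1710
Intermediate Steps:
d(Z, u) = -6 (d(Z, u) = -2 + 1*(-4) = -2 - 4 = -6)
(-139 + v)*d(11, 2) = (-139 - 146)*(-6) = -285*(-6) = 1710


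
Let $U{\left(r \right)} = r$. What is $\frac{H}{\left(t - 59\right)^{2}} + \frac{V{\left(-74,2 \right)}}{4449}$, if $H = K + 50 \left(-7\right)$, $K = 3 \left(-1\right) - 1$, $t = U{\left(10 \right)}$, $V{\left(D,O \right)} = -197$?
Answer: $- \frac{2047943}{10682049} \approx -0.19172$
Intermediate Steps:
$t = 10$
$K = -4$ ($K = -3 - 1 = -4$)
$H = -354$ ($H = -4 + 50 \left(-7\right) = -4 - 350 = -354$)
$\frac{H}{\left(t - 59\right)^{2}} + \frac{V{\left(-74,2 \right)}}{4449} = - \frac{354}{\left(10 - 59\right)^{2}} - \frac{197}{4449} = - \frac{354}{\left(-49\right)^{2}} - \frac{197}{4449} = - \frac{354}{2401} - \frac{197}{4449} = - \frac{2047943}{10682049}$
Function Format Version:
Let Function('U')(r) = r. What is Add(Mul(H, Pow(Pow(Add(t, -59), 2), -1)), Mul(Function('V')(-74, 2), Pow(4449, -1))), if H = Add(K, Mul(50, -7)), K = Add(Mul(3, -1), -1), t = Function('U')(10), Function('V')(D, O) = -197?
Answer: Rational(-2047943, 10682049) ≈ -0.19172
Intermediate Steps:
t = 10
K = -4 (K = Add(-3, -1) = -4)
H = -354 (H = Add(-4, Mul(50, -7)) = Add(-4, -350) = -354)
Add(Mul(H, Pow(Pow(Add(t, -59), 2), -1)), Mul(Function('V')(-74, 2), Pow(4449, -1))) = Add(Mul(-354, Pow(Pow(Add(10, -59), 2), -1)), Mul(-197, Pow(4449, -1))) = Add(Mul(-354, Pow(Pow(-49, 2), -1)), Mul(-197, Rational(1, 4449))) = Add(Mul(-354, Pow(2401, -1)), Rational(-197, 4449)) = Add(Mul(-354, Rational(1, 2401)), Rational(-197, 4449)) = Add(Rational(-354, 2401), Rational(-197, 4449)) = Rational(-2047943, 10682049)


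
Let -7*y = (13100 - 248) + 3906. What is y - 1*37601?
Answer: -39995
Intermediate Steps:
y = -2394 (y = -((13100 - 248) + 3906)/7 = -(12852 + 3906)/7 = -1/7*16758 = -2394)
y - 1*37601 = -2394 - 1*37601 = -2394 - 37601 = -39995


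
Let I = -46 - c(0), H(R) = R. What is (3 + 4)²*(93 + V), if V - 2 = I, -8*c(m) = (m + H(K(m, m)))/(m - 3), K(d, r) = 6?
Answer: 9555/4 ≈ 2388.8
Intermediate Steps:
c(m) = -(6 + m)/(8*(-3 + m)) (c(m) = -(m + 6)/(8*(m - 3)) = -(6 + m)/(8*(-3 + m)))
I = -185/4 (I = -46 - (-6 - 1*0)/(8*(-3 + 0)) = -46 - (-6 + 0)/(8*(-3)) = -46 - (-1)*(-6)/(8*3) = -46 - 1*¼ = -46 - ¼ = -185/4 ≈ -46.250)
V = -177/4 (V = 2 - 185/4 = -177/4 ≈ -44.250)
(3 + 4)²*(93 + V) = (3 + 4)²*(93 - 177/4) = 7²*(195/4) = 49*(195/4) = 9555/4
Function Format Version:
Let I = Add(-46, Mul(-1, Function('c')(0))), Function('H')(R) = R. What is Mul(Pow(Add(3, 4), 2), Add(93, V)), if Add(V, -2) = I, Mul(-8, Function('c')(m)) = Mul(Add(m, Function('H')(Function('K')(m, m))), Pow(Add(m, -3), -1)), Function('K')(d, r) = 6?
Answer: Rational(9555, 4) ≈ 2388.8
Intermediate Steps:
Function('c')(m) = Mul(Rational(-1, 8), Pow(Add(-3, m), -1), Add(6, m)) (Function('c')(m) = Mul(Rational(-1, 8), Mul(Add(m, 6), Pow(Add(m, -3), -1))) = Mul(Rational(-1, 8), Mul(Add(6, m), Pow(Add(-3, m), -1))) = Mul(Rational(-1, 8), Mul(Pow(Add(-3, m), -1), Add(6, m))) = Mul(Rational(-1, 8), Pow(Add(-3, m), -1), Add(6, m)))
I = Rational(-185, 4) (I = Add(-46, Mul(-1, Mul(Rational(1, 8), Pow(Add(-3, 0), -1), Add(-6, Mul(-1, 0))))) = Add(-46, Mul(-1, Mul(Rational(1, 8), Pow(-3, -1), Add(-6, 0)))) = Add(-46, Mul(-1, Mul(Rational(1, 8), Rational(-1, 3), -6))) = Add(-46, Mul(-1, Rational(1, 4))) = Add(-46, Rational(-1, 4)) = Rational(-185, 4) ≈ -46.250)
V = Rational(-177, 4) (V = Add(2, Rational(-185, 4)) = Rational(-177, 4) ≈ -44.250)
Mul(Pow(Add(3, 4), 2), Add(93, V)) = Mul(Pow(Add(3, 4), 2), Add(93, Rational(-177, 4))) = Mul(Pow(7, 2), Rational(195, 4)) = Mul(49, Rational(195, 4)) = Rational(9555, 4)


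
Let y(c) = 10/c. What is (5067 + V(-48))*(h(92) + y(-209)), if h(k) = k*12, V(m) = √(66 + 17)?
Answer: 1169088642/209 + 230726*√83/209 ≈ 5.6038e+6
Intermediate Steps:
V(m) = √83
h(k) = 12*k
(5067 + V(-48))*(h(92) + y(-209)) = (5067 + √83)*(12*92 + 10/(-209)) = (5067 + √83)*(1104 + 10*(-1/209)) = (5067 + √83)*(1104 - 10/209) = (5067 + √83)*(230726/209) = 1169088642/209 + 230726*√83/209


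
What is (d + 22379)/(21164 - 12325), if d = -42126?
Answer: -19747/8839 ≈ -2.2341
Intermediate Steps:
(d + 22379)/(21164 - 12325) = (-42126 + 22379)/(21164 - 12325) = -19747/8839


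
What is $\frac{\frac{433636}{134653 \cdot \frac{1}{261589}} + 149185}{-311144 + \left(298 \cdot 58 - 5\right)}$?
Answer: $- \frac{133522615409}{39569803845} \approx -3.3744$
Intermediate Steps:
$\frac{\frac{433636}{134653 \cdot \frac{1}{261589}} + 149185}{-311144 + \left(298 \cdot 58 - 5\right)} = \frac{\frac{433636}{134653 \cdot \frac{1}{261589}} + 149185}{-311144 + \left(17284 - 5\right)} = \frac{\frac{433636}{\frac{134653}{261589}} + 149185}{-311144 + 17279} = \frac{433636 \cdot \frac{261589}{134653} + 149185}{-293865} = \left(\frac{113434407604}{134653} + 149185\right) \left(- \frac{1}{293865}\right) = \frac{133522615409}{134653} \left(- \frac{1}{293865}\right) = - \frac{133522615409}{39569803845}$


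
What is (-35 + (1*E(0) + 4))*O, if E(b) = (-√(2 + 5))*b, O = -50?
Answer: 1550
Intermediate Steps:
E(b) = -b*√7 (E(b) = (-√7)*b = -b*√7)
(-35 + (1*E(0) + 4))*O = (-35 + (1*(-1*0*√7) + 4))*(-50) = (-35 + (1*0 + 4))*(-50) = (-35 + (0 + 4))*(-50) = (-35 + 4)*(-50) = -31*(-50) = 1550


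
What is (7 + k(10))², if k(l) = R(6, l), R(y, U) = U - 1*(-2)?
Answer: 361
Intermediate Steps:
R(y, U) = 2 + U (R(y, U) = U + 2 = 2 + U)
k(l) = 2 + l
(7 + k(10))² = (7 + (2 + 10))² = (7 + 12)² = 19² = 361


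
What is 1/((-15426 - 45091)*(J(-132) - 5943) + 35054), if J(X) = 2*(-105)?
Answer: 1/372396155 ≈ 2.6853e-9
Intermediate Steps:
J(X) = -210
1/((-15426 - 45091)*(J(-132) - 5943) + 35054) = 1/((-15426 - 45091)*(-210 - 5943) + 35054) = 1/(-60517*(-6153) + 35054) = 1/(372361101 + 35054) = 1/372396155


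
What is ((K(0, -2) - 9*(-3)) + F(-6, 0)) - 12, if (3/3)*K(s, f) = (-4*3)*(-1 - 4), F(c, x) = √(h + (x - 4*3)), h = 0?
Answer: 75 + 2*I*√3 ≈ 75.0 + 3.4641*I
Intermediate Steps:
F(c, x) = √(-12 + x) (F(c, x) = √(0 + (x - 4*3)) = √(0 + (x - 12)) = √(0 + (-12 + x)) = √(-12 + x))
K(s, f) = 60 (K(s, f) = (-4*3)*(-1 - 4) = -12*(-5) = 60)
((K(0, -2) - 9*(-3)) + F(-6, 0)) - 12 = ((60 - 9*(-3)) + √(-12 + 0)) - 12 = ((60 + 27) + √(-12)) - 12 = (87 + 2*I*√3) - 12 = 75 + 2*I*√3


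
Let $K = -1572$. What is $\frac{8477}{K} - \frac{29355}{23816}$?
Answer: $- \frac{62008573}{9359688} \approx -6.6251$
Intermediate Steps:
$\frac{8477}{K} - \frac{29355}{23816} = \frac{8477}{-1572} - \frac{29355}{23816} = 8477 \left(- \frac{1}{1572}\right) - \frac{29355}{23816} = - \frac{8477}{1572} - \frac{29355}{23816} = - \frac{62008573}{9359688}$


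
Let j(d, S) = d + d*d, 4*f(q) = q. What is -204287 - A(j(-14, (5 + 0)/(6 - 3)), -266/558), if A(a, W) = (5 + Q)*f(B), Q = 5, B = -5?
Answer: -408549/2 ≈ -2.0427e+5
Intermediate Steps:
f(q) = q/4
j(d, S) = d + d**2
A(a, W) = -25/2 (A(a, W) = (5 + 5)*((1/4)*(-5)) = 10*(-5/4) = -25/2)
-204287 - A(j(-14, (5 + 0)/(6 - 3)), -266/558) = -204287 - 1*(-25/2) = -204287 + 25/2 = -408549/2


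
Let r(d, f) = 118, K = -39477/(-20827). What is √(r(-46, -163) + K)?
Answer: √52006331101/20827 ≈ 10.950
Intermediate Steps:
K = 39477/20827 (K = -39477*(-1/20827) = 39477/20827 ≈ 1.8955)
√(r(-46, -163) + K) = √(118 + 39477/20827) = √(2497063/20827) = √52006331101/20827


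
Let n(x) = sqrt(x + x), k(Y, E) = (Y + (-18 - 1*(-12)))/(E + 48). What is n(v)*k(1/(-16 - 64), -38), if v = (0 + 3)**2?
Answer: -1443*sqrt(2)/800 ≈ -2.5509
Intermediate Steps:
v = 9 (v = 3**2 = 9)
k(Y, E) = (-6 + Y)/(48 + E) (k(Y, E) = (Y + (-18 + 12))/(48 + E) = (Y - 6)/(48 + E) = (-6 + Y)/(48 + E))
n(x) = sqrt(2)*sqrt(x) (n(x) = sqrt(2*x) = sqrt(2)*sqrt(x))
n(v)*k(1/(-16 - 64), -38) = (sqrt(2)*sqrt(9))*((-6 + 1/(-16 - 64))/(48 - 38)) = (sqrt(2)*3)*((-6 + 1/(-80))/10) = (3*sqrt(2))*((-6 - 1/80)/10) = (3*sqrt(2))*((1/10)*(-481/80)) = (3*sqrt(2))*(-481/800) = -1443*sqrt(2)/800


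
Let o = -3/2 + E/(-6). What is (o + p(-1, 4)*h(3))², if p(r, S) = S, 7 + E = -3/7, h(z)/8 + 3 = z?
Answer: 121/1764 ≈ 0.068594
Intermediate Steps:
h(z) = -24 + 8*z
E = -52/7 (E = -7 - 3/7 = -52/7 ≈ -7.4286)
o = -11/42 (o = -3/2 - 52/7/(-6) = -3*½ - 52/7*(-⅙) = -3/2 + 26/21 = -11/42 ≈ -0.26190)
(o + p(-1, 4)*h(3))² = (-11/42 + 4*(-24 + 8*3))² = (-11/42 + 4*(-24 + 24))² = (-11/42 + 4*0)² = (-11/42 + 0)² = (-11/42)² = 121/1764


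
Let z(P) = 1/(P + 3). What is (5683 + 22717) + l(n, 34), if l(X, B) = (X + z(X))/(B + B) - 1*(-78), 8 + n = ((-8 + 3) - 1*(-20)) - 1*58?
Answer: 92949743/3264 ≈ 28477.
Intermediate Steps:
n = -51 (n = -8 + (((-8 + 3) - 1*(-20)) - 1*58) = -8 + ((-5 + 20) - 58) = -8 + (15 - 58) = -8 - 43 = -51)
z(P) = 1/(3 + P)
l(X, B) = 78 + (X + 1/(3 + X))/(2*B) (l(X, B) = (X + 1/(3 + X))/(B + B) - 1*(-78) = (X + 1/(3 + X))/((2*B)) + 78 = (X + 1/(3 + X))*(1/(2*B)) + 78 = (X + 1/(3 + X))/(2*B) + 78 = 78 + (X + 1/(3 + X))/(2*B))
(5683 + 22717) + l(n, 34) = (5683 + 22717) + (½)*(1 + (3 - 51)*(-51 + 156*34))/(34*(3 - 51)) = 28400 + (½)*(1/34)*(1 - 48*(-51 + 5304))/(-48) = 28400 + (½)*(1/34)*(-1/48)*(1 - 48*5253) = 28400 + (½)*(1/34)*(-1/48)*(1 - 252144) = 28400 + (½)*(1/34)*(-1/48)*(-252143) = 28400 + 252143/3264 = 92949743/3264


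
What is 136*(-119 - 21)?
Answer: -19040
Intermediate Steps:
136*(-119 - 21) = 136*(-140) = -19040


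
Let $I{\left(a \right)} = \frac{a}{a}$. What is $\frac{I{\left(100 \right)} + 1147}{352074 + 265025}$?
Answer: $\frac{164}{88157} \approx 0.0018603$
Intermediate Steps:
$I{\left(a \right)} = 1$
$\frac{I{\left(100 \right)} + 1147}{352074 + 265025} = \frac{1 + 1147}{352074 + 265025} = \frac{1148}{617099} = 1148 \cdot \frac{1}{617099} = \frac{164}{88157}$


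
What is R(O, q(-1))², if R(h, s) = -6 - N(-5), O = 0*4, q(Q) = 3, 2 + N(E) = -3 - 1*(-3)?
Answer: 16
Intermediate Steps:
N(E) = -2 (N(E) = -2 + (-3 - 1*(-3)) = -2 + (-3 + 3) = -2 + 0 = -2)
O = 0
R(h, s) = -4 (R(h, s) = -6 - 1*(-2) = -6 + 2 = -4)
R(O, q(-1))² = (-4)² = 16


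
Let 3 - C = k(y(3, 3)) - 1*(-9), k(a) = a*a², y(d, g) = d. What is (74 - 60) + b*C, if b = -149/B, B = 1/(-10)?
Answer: -49156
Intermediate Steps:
B = -⅒ ≈ -0.10000
k(a) = a³
C = -33 (C = 3 - (3³ - 1*(-9)) = 3 - (27 + 9) = 3 - 1*36 = 3 - 36 = -33)
b = 1490 (b = -149/(-⅒) = -149*(-10) = 1490)
(74 - 60) + b*C = (74 - 60) + 1490*(-33) = 14 - 49170 = -49156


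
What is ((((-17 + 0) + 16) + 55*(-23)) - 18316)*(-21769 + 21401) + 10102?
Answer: 7216278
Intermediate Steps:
((((-17 + 0) + 16) + 55*(-23)) - 18316)*(-21769 + 21401) + 10102 = (((-17 + 16) - 1265) - 18316)*(-368) + 10102 = ((-1 - 1265) - 18316)*(-368) + 10102 = (-1266 - 18316)*(-368) + 10102 = -19582*(-368) + 10102 = 7206176 + 10102 = 7216278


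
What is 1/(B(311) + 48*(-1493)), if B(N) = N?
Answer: -1/71353 ≈ -1.4015e-5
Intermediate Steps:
1/(B(311) + 48*(-1493)) = 1/(311 + 48*(-1493)) = 1/(311 - 71664) = 1/(-71353) = -1/71353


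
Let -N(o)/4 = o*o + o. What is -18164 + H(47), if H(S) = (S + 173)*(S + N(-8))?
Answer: -57104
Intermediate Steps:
N(o) = -4*o - 4*o² (N(o) = -4*(o*o + o) = -4*(o² + o) = -4*(o + o²) = -4*o - 4*o²)
H(S) = (-224 + S)*(173 + S) (H(S) = (S + 173)*(S - 4*(-8)*(1 - 8)) = (173 + S)*(S - 4*(-8)*(-7)) = (173 + S)*(S - 224) = (173 + S)*(-224 + S) = (-224 + S)*(173 + S))
-18164 + H(47) = -18164 + (-38752 + 47² - 51*47) = -18164 + (-38752 + 2209 - 2397) = -18164 - 38940 = -57104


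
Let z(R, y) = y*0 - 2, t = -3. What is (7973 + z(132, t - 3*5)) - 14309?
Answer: -6338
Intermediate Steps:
z(R, y) = -2 (z(R, y) = 0 - 2 = -2)
(7973 + z(132, t - 3*5)) - 14309 = (7973 - 2) - 14309 = 7971 - 14309 = -6338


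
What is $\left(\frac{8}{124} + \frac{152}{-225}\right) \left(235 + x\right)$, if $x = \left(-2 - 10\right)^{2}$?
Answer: $- \frac{1615298}{6975} \approx -231.58$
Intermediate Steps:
$x = 144$ ($x = \left(-12\right)^{2} = 144$)
$\left(\frac{8}{124} + \frac{152}{-225}\right) \left(235 + x\right) = \left(\frac{8}{124} + \frac{152}{-225}\right) \left(235 + 144\right) = \left(8 \cdot \frac{1}{124} + 152 \left(- \frac{1}{225}\right)\right) 379 = \left(\frac{2}{31} - \frac{152}{225}\right) 379 = \left(- \frac{4262}{6975}\right) 379 = - \frac{1615298}{6975}$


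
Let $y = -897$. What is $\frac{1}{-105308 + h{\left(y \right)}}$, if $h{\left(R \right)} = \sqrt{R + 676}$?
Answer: $- \frac{105308}{11089775085} - \frac{i \sqrt{221}}{11089775085} \approx -9.496 \cdot 10^{-6} - 1.3405 \cdot 10^{-9} i$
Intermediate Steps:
$h{\left(R \right)} = \sqrt{676 + R}$
$\frac{1}{-105308 + h{\left(y \right)}} = \frac{1}{-105308 + \sqrt{676 - 897}} = \frac{1}{-105308 + \sqrt{-221}} = \frac{1}{-105308 + i \sqrt{221}}$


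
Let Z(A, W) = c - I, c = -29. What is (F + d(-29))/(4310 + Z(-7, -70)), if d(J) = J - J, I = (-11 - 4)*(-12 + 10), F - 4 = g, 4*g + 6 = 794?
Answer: 67/1417 ≈ 0.047283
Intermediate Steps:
g = 197 (g = -3/2 + (¼)*794 = -3/2 + 397/2 = 197)
F = 201 (F = 4 + 197 = 201)
I = 30 (I = -15*(-2) = 30)
d(J) = 0
Z(A, W) = -59 (Z(A, W) = -29 - 1*30 = -29 - 30 = -59)
(F + d(-29))/(4310 + Z(-7, -70)) = (201 + 0)/(4310 - 59) = 201/4251 = 201*(1/4251) = 67/1417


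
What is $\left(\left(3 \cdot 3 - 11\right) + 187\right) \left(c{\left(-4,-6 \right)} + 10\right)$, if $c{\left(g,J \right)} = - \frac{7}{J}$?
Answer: $\frac{12395}{6} \approx 2065.8$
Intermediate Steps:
$\left(\left(3 \cdot 3 - 11\right) + 187\right) \left(c{\left(-4,-6 \right)} + 10\right) = \left(\left(3 \cdot 3 - 11\right) + 187\right) \left(- \frac{7}{-6} + 10\right) = \left(\left(9 - 11\right) + 187\right) \left(\left(-7\right) \left(- \frac{1}{6}\right) + 10\right) = \left(-2 + 187\right) \left(\frac{7}{6} + 10\right) = 185 \cdot \frac{67}{6} = \frac{12395}{6}$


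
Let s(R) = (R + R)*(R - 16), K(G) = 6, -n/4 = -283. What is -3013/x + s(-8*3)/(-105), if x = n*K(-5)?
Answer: -890467/47544 ≈ -18.729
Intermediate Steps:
n = 1132 (n = -4*(-283) = 1132)
x = 6792 (x = 1132*6 = 6792)
s(R) = 2*R*(-16 + R) (s(R) = (2*R)*(-16 + R) = 2*R*(-16 + R))
-3013/x + s(-8*3)/(-105) = -3013/6792 + (2*(-8*3)*(-16 - 8*3))/(-105) = -3013*1/6792 + (2*(-24)*(-16 - 24))*(-1/105) = -3013/6792 + (2*(-24)*(-40))*(-1/105) = -3013/6792 + 1920*(-1/105) = -3013/6792 - 128/7 = -890467/47544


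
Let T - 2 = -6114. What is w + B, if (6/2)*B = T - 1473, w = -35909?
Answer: -115312/3 ≈ -38437.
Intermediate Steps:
T = -6112 (T = 2 - 6114 = -6112)
B = -7585/3 (B = (-6112 - 1473)/3 = (1/3)*(-7585) = -7585/3 ≈ -2528.3)
w + B = -35909 - 7585/3 = -115312/3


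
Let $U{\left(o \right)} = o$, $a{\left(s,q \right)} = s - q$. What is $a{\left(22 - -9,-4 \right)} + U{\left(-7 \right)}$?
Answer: $28$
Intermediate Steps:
$a{\left(22 - -9,-4 \right)} + U{\left(-7 \right)} = \left(\left(22 - -9\right) - -4\right) - 7 = \left(\left(22 + 9\right) + 4\right) - 7 = \left(31 + 4\right) - 7 = 35 - 7 = 28$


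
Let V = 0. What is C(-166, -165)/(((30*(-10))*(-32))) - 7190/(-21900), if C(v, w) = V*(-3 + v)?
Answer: 719/2190 ≈ 0.32831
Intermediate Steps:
C(v, w) = 0 (C(v, w) = 0*(-3 + v) = 0)
C(-166, -165)/(((30*(-10))*(-32))) - 7190/(-21900) = 0/(((30*(-10))*(-32))) - 7190/(-21900) = 0/((-300*(-32))) - 7190*(-1/21900) = 0/9600 + 719/2190 = 0*(1/9600) + 719/2190 = 0 + 719/2190 = 719/2190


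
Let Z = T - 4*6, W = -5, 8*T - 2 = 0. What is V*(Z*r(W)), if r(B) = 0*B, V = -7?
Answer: 0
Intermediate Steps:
T = 1/4 (T = 1/4 + (1/8)*0 = 1/4 + 0 = 1/4 ≈ 0.25000)
r(B) = 0
Z = -95/4 (Z = 1/4 - 4*6 = 1/4 - 1*24 = 1/4 - 24 = -95/4 ≈ -23.750)
V*(Z*r(W)) = -(-665)*0/4 = -7*0 = 0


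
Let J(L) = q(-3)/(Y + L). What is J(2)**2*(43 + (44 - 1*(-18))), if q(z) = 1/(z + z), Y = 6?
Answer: 35/768 ≈ 0.045573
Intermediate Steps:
q(z) = 1/(2*z)
J(L) = -1/(6*(6 + L)) (J(L) = ((1/2)/(-3))/(6 + L) = ((1/2)*(-1/3))/(6 + L) = -1/(6*(6 + L)))
J(2)**2*(43 + (44 - 1*(-18))) = (-1/(36 + 6*2))**2*(43 + (44 - 1*(-18))) = (-1/(36 + 12))**2*(43 + (44 + 18)) = (-1/48)**2*(43 + 62) = (-1*1/48)**2*105 = (-1/48)**2*105 = (1/2304)*105 = 35/768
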